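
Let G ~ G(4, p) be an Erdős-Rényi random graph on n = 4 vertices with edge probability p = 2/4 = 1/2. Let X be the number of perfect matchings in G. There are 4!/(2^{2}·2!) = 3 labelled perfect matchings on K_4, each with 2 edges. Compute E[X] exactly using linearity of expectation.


K_4 has 4!/(2^{2}·2!) = 3 labelled perfect matchings.
For each such perfect matching H, let X_H = 1 if all 2 edges of H are present in G. Then P[X_H = 1] = p^{2} = (1/2)^{2} = 1/4.
By linearity: E[X] = Σ_H E[X_H] = 3 · p^{2} = 3 · 1/4 = 3/4.
Numerically: E[X] ≈ 0.75.

E[X] = 3 · (1/2)^{2} = 3/4 ≈ 0.75.


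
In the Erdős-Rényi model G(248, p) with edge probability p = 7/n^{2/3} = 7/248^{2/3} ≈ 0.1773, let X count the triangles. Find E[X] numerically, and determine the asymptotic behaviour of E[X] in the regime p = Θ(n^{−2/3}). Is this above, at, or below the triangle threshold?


Number of potential triangles: C(248, 3) = 2511496.
Each occurs with probability p³ ≈ (0.1773)³ ≈ 5.576873e-03.
By linearity: E[X] = C(248, 3)·p³ ≈ 2511496 · 5.576873e-03 ≈ 14006.2944.
Since α = 2/3 < 1, p = c/n^{2/3} ≫ 1/n is above the triangle threshold p ~ 1/n. Asymptotically E[X] ~ (c³/6)·n^{3(1−α)} = (7³/6)·n^{1} → ∞; triangles are abundant w.h.p.

E[X] ≈ 14006.2944; in regime p = Θ(1/n^{2/3}) E[X] diverges (above the triangle threshold p ~ 1/n).


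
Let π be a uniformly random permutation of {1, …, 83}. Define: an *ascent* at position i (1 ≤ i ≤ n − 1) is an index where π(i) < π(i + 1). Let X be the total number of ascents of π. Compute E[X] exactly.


Write X = Σ X_I over i = 1, …, 82, with X_I the indicator of one ascent.
There are 82 indicators.
For each fixed i, the pair (π(i), π(i+1)) is a uniformly random ordered pair of distinct values from {1, …, 83}; by symmetry P[π(i) < π(i+1)] = 1/2.
By linearity: E[X] = 82 · (1/2) = (83 − 1) · (1/2) = 41 ≈ 41.000.

E[X] = 41 = 41.000.


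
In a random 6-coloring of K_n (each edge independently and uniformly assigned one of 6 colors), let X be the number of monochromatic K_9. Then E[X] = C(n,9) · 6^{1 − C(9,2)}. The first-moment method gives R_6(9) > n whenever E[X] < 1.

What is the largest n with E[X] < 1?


We need C(n, 9) · 6^{1 − 36} < 1, i.e. C(n, 9) < 6^{36 − 1} = 1719070799748422591028658176.
Check values of n near the boundary:
  n = 4404: C(4404, 9) = 1703375445537161676647015880; 1703375445537161676647015880 < 1719070799748422591028658176? YES
  n = 4405: C(4405, 9) = 1706862792900636302463627150; 1706862792900636302463627150 < 1719070799748422591028658176? YES
  n = 4406: C(4406, 9) = 1710356485221788389505285700; 1710356485221788389505285700 < 1719070799748422591028658176? YES
  n = 4407: C(4407, 9) = 1713856532599459170657070050; 1713856532599459170657070050 < 1719070799748422591028658176? YES
  n = 4408: C(4408, 9) = 1717362945146264156457459600; 1717362945146264156457459600 < 1719070799748422591028658176? YES
  n = 4409: C(4409, 9) = 1720875732988608787686577131; 1720875732988608787686577131 < 1719070799748422591028658176? NO
  n = 4410: C(4410, 9) = 1724394906266704102180823710; 1724394906266704102180823710 < 1719070799748422591028658176? NO
The largest n with C(n, 9) < 1719070799748422591028658176 is n = 4408 (where E[X] = 35778394690547169926197075/35813974994758803979763712 ≈ 0.9990). Hence R_6(9) > 4408, i.e. R_6(9) ≥ 4409.

Largest n = 4408; hence R_6(9) > 4408.


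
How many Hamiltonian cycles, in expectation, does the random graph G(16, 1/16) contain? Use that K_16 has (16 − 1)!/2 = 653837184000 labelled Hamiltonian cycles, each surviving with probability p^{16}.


K_16 has (16 − 1)!/2 = 653837184000 labelled Hamiltonian cycles.
For each such Hamiltonian cycle H, let X_H = 1 if all 16 edges of H are present in G. Then P[X_H = 1] = p^{16} = (1/16)^{16} = 1/18446744073709551616.
By linearity of expectation: E[X] = Σ_H E[X_H] = 653837184000 · p^{16} = 653837184000 · 1/18446744073709551616 = 638512875/18014398509481984.
Numerically: E[X] ≈ 3.544e-08.

E[X] = 653837184000 · (1/16)^{16} = 638512875/18014398509481984 ≈ 3.544e-08.


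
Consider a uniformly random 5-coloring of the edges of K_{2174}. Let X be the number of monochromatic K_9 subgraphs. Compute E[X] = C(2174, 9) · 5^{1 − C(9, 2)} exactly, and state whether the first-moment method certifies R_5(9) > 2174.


E[X] = C(2174, 9) · 5^{1 − 36} = 2940165687188920530702934 · 5^{−35} = 2940165687188920530702934/2910383045673370361328125.
As a reduced fraction: E[X] = 2940165687188920530702934/2910383045673370361328125 ≈ 1.01023.
Is E[X] < 1? NO.
Since E[X] ≥ 1, the first-moment bound is inconclusive at n = 2174; it does NOT by itself certify R_5(9) > 2174.

E[X] = 2940165687188920530702934/2910383045673370361328125 ≈ 1.01023; E[X] ≥ 1; first-moment method inconclusive here.


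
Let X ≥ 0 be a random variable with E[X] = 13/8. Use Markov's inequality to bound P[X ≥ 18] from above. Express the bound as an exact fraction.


μ = E[X] = 13/8, a = 18.
Markov: P[X ≥ 18] ≤ μ/a = (13/8)/18 = 13/144.
Numerically: ≈ 0.09028.
(Since a = 18 > μ = 1.62500, the bound 13/144 is < 1 and informative.)

P[X ≥ 18] ≤ 13/144 ≈ 0.09028.


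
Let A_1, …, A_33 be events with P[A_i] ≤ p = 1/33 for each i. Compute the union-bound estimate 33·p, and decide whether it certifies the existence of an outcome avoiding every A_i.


Union bound: P[∪_{i=1}^{33} A_i] ≤ Σ_i P[A_i] ≤ 33·p = 33·(1/33) = 1.
Numerically: 1 ≈ 1.0000.
Is 1 < 1? NO.
Since the bound 1 is ≥ 1, the union bound is uninformative here; it does NOT by itself certify existence.

33·p = 1 ≈ 1.0000; existence NOT certified by the union bound.


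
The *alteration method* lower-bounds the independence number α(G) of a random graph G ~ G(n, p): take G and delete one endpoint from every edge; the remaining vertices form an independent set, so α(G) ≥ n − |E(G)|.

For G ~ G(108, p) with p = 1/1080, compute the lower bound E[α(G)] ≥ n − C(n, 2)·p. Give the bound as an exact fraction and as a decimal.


E[|E(G)|] = C(108, 2)·p = 5778 · (1/1080) = 107/20.
E[α(G)] ≥ n − E[|E(G)|] = 108 − 107/20 = 2053/20.
Numerically: ≈ 102.65000.
(This is only a lower bound; the true E[α(G)] may be larger.)

E[α(G)] ≥ 2053/20 ≈ 102.65000.


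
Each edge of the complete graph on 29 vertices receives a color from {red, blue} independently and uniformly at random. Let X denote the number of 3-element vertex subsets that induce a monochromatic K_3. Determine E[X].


Let X = Σ_S X_S over the C(29, 3) = 3654 subsets S of size 3, where X_S = 1 if the K_3 on S is monochromatic.
For a fixed S, the K_3 on S has C(3, 2) = 3 edges. P[all 3 edges red] = (1/2)^3, and likewise for blue, so P[monochromatic] = 2·(1/2)^3 = 2^{1 − 3} = 1/4.
By linearity of expectation: E[X] = C(29, 3) · 2^{1 − 3} = 3654 · 1/4 = 1827/2.
Numerically: E[X] ≈ 913.500.

E[X] = C(29,3)·2^(1−C(3,2)) = 1827/2 ≈ 913.500.


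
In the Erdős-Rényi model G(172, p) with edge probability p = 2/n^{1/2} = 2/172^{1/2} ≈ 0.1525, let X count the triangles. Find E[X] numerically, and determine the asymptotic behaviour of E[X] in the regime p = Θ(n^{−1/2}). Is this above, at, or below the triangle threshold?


Number of potential triangles: C(172, 3) = 833340.
Each occurs with probability p³ ≈ (0.1525)³ ≈ 3.546478e-03.
By linearity: E[X] = C(172, 3)·p³ ≈ 833340 · 3.546478e-03 ≈ 2955.4223.
Since α = 1/2 < 1, p = c/n^{1/2} ≫ 1/n is above the triangle threshold p ~ 1/n. Asymptotically E[X] ~ (c³/6)·n^{3(1−α)} = (2³/6)·n^{1.5} → ∞; triangles are abundant w.h.p.

E[X] ≈ 2955.4223; in regime p = Θ(1/n^{1/2}) E[X] diverges (above the triangle threshold p ~ 1/n).


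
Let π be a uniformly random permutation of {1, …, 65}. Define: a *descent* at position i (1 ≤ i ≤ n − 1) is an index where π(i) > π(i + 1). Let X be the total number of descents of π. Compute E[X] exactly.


Write X = Σ X_I over i = 1, …, 64, with X_I the indicator of one descent.
There are 64 indicators.
For each fixed i, the pair (π(i), π(i+1)) is a uniformly random ordered pair of distinct values from {1, …, 65}; by symmetry P[π(i) > π(i+1)] = 1/2.
By linearity: E[X] = 64 · (1/2) = (65 − 1) · (1/2) = 32 ≈ 32.000000.

E[X] = 32 = 32.000000.


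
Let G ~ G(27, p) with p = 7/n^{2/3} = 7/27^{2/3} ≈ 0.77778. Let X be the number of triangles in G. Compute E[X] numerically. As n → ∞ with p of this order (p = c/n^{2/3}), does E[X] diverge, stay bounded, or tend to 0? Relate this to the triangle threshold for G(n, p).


Number of potential triangles: C(27, 3) = 2925.
Each occurs with probability p³ ≈ (0.77778)³ ≈ 4.7050754e-01.
By linearity: E[X] = C(27, 3)·p³ ≈ 2925 · 4.7050754e-01 ≈ 1376.23457.
Since α = 2/3 < 1, p = c/n^{2/3} ≫ 1/n is above the triangle threshold p ~ 1/n. Asymptotically E[X] ~ (c³/6)·n^{3(1−α)} = (7³/6)·n^{1} → ∞; triangles are abundant w.h.p.

E[X] ≈ 1376.23457; in regime p = Θ(1/n^{2/3}) E[X] diverges (above the triangle threshold p ~ 1/n).


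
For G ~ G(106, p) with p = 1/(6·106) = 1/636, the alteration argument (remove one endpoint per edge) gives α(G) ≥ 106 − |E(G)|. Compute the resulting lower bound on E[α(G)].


E[|E(G)|] = C(106, 2)·p = 5565 · (1/636) = 35/4.
E[α(G)] ≥ n − E[|E(G)|] = 106 − 35/4 = 389/4.
Numerically: ≈ 97.250000.
(This is only a lower bound; the true E[α(G)] may be larger.)

E[α(G)] ≥ 389/4 ≈ 97.250000.


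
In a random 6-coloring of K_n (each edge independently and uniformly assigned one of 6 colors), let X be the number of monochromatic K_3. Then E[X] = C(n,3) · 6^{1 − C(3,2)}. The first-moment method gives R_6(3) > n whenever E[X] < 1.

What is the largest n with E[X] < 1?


We need C(n, 3) · 6^{1 − 3} < 1, i.e. C(n, 3) < 6^{3 − 1} = 36.
Check values of n near the boundary:
  n = 3: C(3, 3) = 1; 1 < 36? YES
  n = 4: C(4, 3) = 4; 4 < 36? YES
  n = 5: C(5, 3) = 10; 10 < 36? YES
  n = 6: C(6, 3) = 20; 20 < 36? YES
  n = 7: C(7, 3) = 35; 35 < 36? YES
  n = 8: C(8, 3) = 56; 56 < 36? NO
  n = 9: C(9, 3) = 84; 84 < 36? NO
The largest n with C(n, 3) < 36 is n = 7 (where E[X] = 35/36 ≈ 0.9722). Hence R_6(3) > 7, i.e. R_6(3) ≥ 8.

Largest n = 7; hence R_6(3) > 7.


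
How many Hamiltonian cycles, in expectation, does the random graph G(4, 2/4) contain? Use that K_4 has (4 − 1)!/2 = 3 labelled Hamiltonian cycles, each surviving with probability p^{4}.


K_4 has (4 − 1)!/2 = 3 labelled Hamiltonian cycles.
For each such Hamiltonian cycle H, let X_H = 1 if all 4 edges of H are present in G. Then P[X_H = 1] = p^{4} = (1/2)^{4} = 1/16.
By linearity of expectation: E[X] = Σ_H E[X_H] = 3 · p^{4} = 3 · 1/16 = 3/16.
Numerically: E[X] ≈ 0.1875.

E[X] = 3 · (1/2)^{4} = 3/16 ≈ 0.1875.


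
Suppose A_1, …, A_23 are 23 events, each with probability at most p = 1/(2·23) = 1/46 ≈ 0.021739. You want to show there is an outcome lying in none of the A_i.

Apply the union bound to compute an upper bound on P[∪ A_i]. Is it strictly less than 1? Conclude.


Union bound: P[∪_{i=1}^{23} A_i] ≤ Σ_i P[A_i] ≤ 23·p = 23·(1/46) = 1/2.
Numerically: 1/2 ≈ 0.500000.
Is 1/2 < 1? YES.
Since P[∪ A_i] ≤ 1/2 < 1, the complement has P[∩ A_i^c] ≥ 1 − 1/2 = 1/2 > 0, so some outcome avoids every A_i.

23·p = 1/2 ≈ 0.500000; existence CERTIFIED by the union bound.


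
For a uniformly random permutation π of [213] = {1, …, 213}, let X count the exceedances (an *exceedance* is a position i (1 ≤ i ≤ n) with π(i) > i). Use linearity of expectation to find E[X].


Write X = Σ_{i=1}^{213} X_i, where X_i = 1_{π(i) > i}.
For each fixed i, π(i) is uniform over {1, …, 213} (marginal of a uniform permutation), so P[π(i) > i] = (n − i)/n. Summing: Σ_{i=1}^{213} (n − i)/n = (0 + 1 + … + 212)/213 = 213(213 − 1)/(2·213) = (213 − 1)/2.
Hence E[X] = Σ_{i=1}^{213} (213 − i)/213 = 106 ≈ 106.000000.

E[X] = 106 = 106.000000.


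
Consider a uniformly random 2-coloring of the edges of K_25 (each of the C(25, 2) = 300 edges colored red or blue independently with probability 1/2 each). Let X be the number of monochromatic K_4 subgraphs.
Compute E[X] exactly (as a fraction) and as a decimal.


Let X = Σ_S X_S over the C(25, 4) = 12650 subsets S of size 4, where X_S = 1 if the K_4 on S is monochromatic.
For a fixed S, the K_4 on S has C(4, 2) = 6 edges. P[all 6 edges red] = (1/2)^6, and likewise for blue, so P[monochromatic] = 2·(1/2)^6 = 2^{1 − 6} = 1/32.
By linearity: E[X] = C(25, 4) · 2^{1 − 6} = 12650 · 1/32 = 6325/16.
Numerically: E[X] ≈ 395.312.

E[X] = C(25,4)·2^(1−C(4,2)) = 6325/16 ≈ 395.312.


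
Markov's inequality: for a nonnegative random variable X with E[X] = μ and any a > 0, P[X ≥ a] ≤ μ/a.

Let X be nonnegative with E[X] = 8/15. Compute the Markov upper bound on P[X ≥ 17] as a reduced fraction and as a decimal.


μ = E[X] = 8/15, a = 17.
Markov: P[X ≥ 17] ≤ μ/a = (8/15)/17 = 8/255.
Numerically: ≈ 0.031373.
(Since a = 17 > μ = 0.533333, the bound 8/255 is < 1 and informative.)

P[X ≥ 17] ≤ 8/255 ≈ 0.031373.


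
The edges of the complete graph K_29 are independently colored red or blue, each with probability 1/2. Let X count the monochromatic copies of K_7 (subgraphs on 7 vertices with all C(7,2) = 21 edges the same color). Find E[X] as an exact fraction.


Let X = Σ_S X_S over the C(29, 7) = 1560780 subsets S of size 7, where X_S = 1 if the K_7 on S is monochromatic.
For a fixed S, the K_7 on S has C(7, 2) = 21 edges. P[all 21 edges red] = (1/2)^21, and likewise for blue, so P[monochromatic] = 2·(1/2)^21 = 2^{1 − 21} = 1/1048576.
Summing: E[X] = C(29, 7) · 2^{1 − 21} = 1560780 · 1/1048576 = 390195/262144.
Numerically: E[X] ≈ 1.48848.

E[X] = C(29,7)·2^(1−C(7,2)) = 390195/262144 ≈ 1.48848.


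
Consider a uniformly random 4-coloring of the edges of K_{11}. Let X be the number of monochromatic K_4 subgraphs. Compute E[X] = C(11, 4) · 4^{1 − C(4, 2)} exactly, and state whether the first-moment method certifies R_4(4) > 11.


E[X] = C(11, 4) · 4^{1 − 6} = 330 · 4^{−5} = 330/1024.
As a reduced fraction: E[X] = 165/512 ≈ 0.322.
Is E[X] < 1? YES.
Since E[X] < 1, there exists a 4-coloring of K_{11} with no monochromatic K_4; hence R_4(4) > 11.

E[X] = 165/512 ≈ 0.322; E[X] < 1, so R_4(4) > 11.


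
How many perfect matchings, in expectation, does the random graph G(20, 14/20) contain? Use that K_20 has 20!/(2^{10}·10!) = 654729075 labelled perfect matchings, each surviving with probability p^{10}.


K_20 has 20!/(2^{10}·10!) = 654729075 labelled perfect matchings.
For each such perfect matching H, let X_H = 1 if all 10 edges of H are present in G. Then P[X_H = 1] = p^{10} = (7/10)^{10} = 282475249/10000000000.
Summing the indicators: E[X] = Σ_H E[X_H] = 654729075 · p^{10} = 654729075 · 282475249/10000000000 = 7397790339526587/400000000.
Numerically: E[X] ≈ 1.85e+07.

E[X] = 654729075 · (7/10)^{10} = 7397790339526587/400000000 ≈ 1.85e+07.


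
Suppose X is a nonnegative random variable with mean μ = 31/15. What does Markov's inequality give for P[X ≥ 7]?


μ = E[X] = 31/15, a = 7.
Markov: P[X ≥ 7] ≤ μ/a = (31/15)/7 = 31/105.
Numerically: ≈ 0.295238.
(Since a = 7 > μ = 2.066667, the bound 31/105 is < 1 and informative.)

P[X ≥ 7] ≤ 31/105 ≈ 0.295238.


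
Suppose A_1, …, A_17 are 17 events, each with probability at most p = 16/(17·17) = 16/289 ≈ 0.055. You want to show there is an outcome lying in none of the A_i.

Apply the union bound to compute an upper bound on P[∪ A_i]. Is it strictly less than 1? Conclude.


Union bound: P[∪_{i=1}^{17} A_i] ≤ Σ_i P[A_i] ≤ 17·p = 17·(16/289) = 16/17.
Numerically: 16/17 ≈ 0.941.
Is 16/17 < 1? YES.
Since P[∪ A_i] ≤ 16/17 < 1, the complement has P[∩ A_i^c] ≥ 1 − 16/17 = 1/17 > 0, so some outcome avoids every A_i.

17·p = 16/17 ≈ 0.941; existence CERTIFIED by the union bound.


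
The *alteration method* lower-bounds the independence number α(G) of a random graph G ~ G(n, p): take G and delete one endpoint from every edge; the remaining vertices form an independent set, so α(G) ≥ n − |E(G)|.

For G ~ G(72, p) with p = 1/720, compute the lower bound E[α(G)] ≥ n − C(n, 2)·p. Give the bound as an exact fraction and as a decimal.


E[|E(G)|] = C(72, 2)·p = 2556 · (1/720) = 71/20.
E[α(G)] ≥ n − E[|E(G)|] = 72 − 71/20 = 1369/20.
Numerically: ≈ 68.450000.
(This is only a lower bound; the true E[α(G)] may be larger.)

E[α(G)] ≥ 1369/20 ≈ 68.450000.


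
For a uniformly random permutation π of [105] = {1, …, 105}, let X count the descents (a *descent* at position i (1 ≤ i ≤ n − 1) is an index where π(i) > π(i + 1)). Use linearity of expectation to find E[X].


Write X = Σ X_I over i = 1, …, 104, with X_I the indicator of one descent.
There are 104 indicators.
For each fixed i, the pair (π(i), π(i+1)) is a uniformly random ordered pair of distinct values from {1, …, 105}; by symmetry P[π(i) > π(i+1)] = 1/2.
By linearity: E[X] = 104 · (1/2) = (105 − 1) · (1/2) = 52 ≈ 52.000.

E[X] = 52 = 52.000.


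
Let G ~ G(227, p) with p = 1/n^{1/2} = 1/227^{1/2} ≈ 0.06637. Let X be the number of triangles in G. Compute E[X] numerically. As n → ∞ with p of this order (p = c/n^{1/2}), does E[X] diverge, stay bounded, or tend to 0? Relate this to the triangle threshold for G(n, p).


Number of potential triangles: C(227, 3) = 1923825.
Each occurs with probability p³ ≈ (0.06637)³ ≈ 2.923891e-04.
By linearity: E[X] = C(227, 3)·p³ ≈ 1923825 · 2.923891e-04 ≈ 562.5055.
Since α = 1/2 < 1, p = c/n^{1/2} ≫ 1/n is above the triangle threshold p ~ 1/n. Asymptotically E[X] ~ (c³/6)·n^{3(1−α)} = (1³/6)·n^{1.5} → ∞; triangles are abundant w.h.p.

E[X] ≈ 562.5055; in regime p = Θ(1/n^{1/2}) E[X] diverges (above the triangle threshold p ~ 1/n).


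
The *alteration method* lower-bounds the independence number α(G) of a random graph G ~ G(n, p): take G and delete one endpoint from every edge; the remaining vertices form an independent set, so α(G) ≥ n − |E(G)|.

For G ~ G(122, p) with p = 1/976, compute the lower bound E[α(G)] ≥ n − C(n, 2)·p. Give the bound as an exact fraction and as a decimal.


E[|E(G)|] = C(122, 2)·p = 7381 · (1/976) = 121/16.
E[α(G)] ≥ n − E[|E(G)|] = 122 − 121/16 = 1831/16.
Numerically: ≈ 114.43750.
(This is only a lower bound; the true E[α(G)] may be larger.)

E[α(G)] ≥ 1831/16 ≈ 114.43750.


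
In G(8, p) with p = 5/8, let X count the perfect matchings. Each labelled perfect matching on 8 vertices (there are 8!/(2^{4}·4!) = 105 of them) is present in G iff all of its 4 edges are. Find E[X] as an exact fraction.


K_8 has 8!/(2^{4}·4!) = 105 labelled perfect matchings.
For each such perfect matching H, let X_H = 1 if all 4 edges of H are present in G. Then P[X_H = 1] = p^{4} = (5/8)^{4} = 625/4096.
By linearity: E[X] = Σ_H E[X_H] = 105 · p^{4} = 105 · 625/4096 = 65625/4096.
Numerically: E[X] ≈ 16.0217.

E[X] = 105 · (5/8)^{4} = 65625/4096 ≈ 16.0217.


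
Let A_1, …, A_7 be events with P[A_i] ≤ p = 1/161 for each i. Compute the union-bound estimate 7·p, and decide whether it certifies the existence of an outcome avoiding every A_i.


Union bound: P[∪_{i=1}^{7} A_i] ≤ Σ_i P[A_i] ≤ 7·p = 7·(1/161) = 1/23.
Numerically: 1/23 ≈ 0.0434783.
Is 1/23 < 1? YES.
Since P[∪ A_i] ≤ 1/23 < 1, the complement has P[∩ A_i^c] ≥ 1 − 1/23 = 22/23 > 0, so some outcome avoids every A_i.

7·p = 1/23 ≈ 0.0434783; existence CERTIFIED by the union bound.


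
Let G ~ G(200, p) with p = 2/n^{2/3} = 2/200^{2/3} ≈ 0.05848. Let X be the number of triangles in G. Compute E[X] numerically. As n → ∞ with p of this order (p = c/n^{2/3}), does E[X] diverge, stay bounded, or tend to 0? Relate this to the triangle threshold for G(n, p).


Number of potential triangles: C(200, 3) = 1313400.
Each occurs with probability p³ ≈ (0.05848)³ ≈ 2.000000e-04.
By linearity: E[X] = C(200, 3)·p³ ≈ 1313400 · 2.000000e-04 ≈ 262.6800.
Since α = 2/3 < 1, p = c/n^{2/3} ≫ 1/n is above the triangle threshold p ~ 1/n. Asymptotically E[X] ~ (c³/6)·n^{3(1−α)} = (2³/6)·n^{1} → ∞; triangles are abundant w.h.p.

E[X] ≈ 262.6800; in regime p = Θ(1/n^{2/3}) E[X] diverges (above the triangle threshold p ~ 1/n).


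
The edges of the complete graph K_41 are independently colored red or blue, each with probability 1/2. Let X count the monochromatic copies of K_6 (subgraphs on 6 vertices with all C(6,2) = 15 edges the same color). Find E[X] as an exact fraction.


Let X = Σ_S X_S over the C(41, 6) = 4496388 subsets S of size 6, where X_S = 1 if the K_6 on S is monochromatic.
For a fixed S, the K_6 on S has C(6, 2) = 15 edges. P[all 15 edges red] = (1/2)^15, and likewise for blue, so P[monochromatic] = 2·(1/2)^15 = 2^{1 − 15} = 1/16384.
By linearity of expectation: E[X] = C(41, 6) · 2^{1 − 15} = 4496388 · 1/16384 = 1124097/4096.
Numerically: E[X] ≈ 274.43774.

E[X] = C(41,6)·2^(1−C(6,2)) = 1124097/4096 ≈ 274.43774.


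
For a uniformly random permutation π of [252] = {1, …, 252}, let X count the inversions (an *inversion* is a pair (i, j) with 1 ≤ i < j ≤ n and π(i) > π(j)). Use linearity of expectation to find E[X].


Write X = Σ X_I over the C(252, 2) = 31626 pairs i < j, with X_I the indicator of one inversion.
There are 31626 indicators.
For each fixed pair i < j, the values π(i) and π(j) are two distinct elements of {1, …, 252} in uniformly random order; by symmetry P[π(i) > π(j)] = 1/2.
By linearity: E[X] = 31626 · (1/2) = C(252, 2) · (1/2) = 31626/2 = 15813 ≈ 15813.000000.

E[X] = 15813 = 15813.000000.


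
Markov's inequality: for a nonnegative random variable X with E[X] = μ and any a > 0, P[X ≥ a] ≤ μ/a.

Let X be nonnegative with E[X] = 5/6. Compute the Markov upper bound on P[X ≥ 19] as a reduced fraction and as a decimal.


μ = E[X] = 5/6, a = 19.
Markov: P[X ≥ 19] ≤ μ/a = (5/6)/19 = 5/114.
Numerically: ≈ 0.0439.
(Since a = 19 > μ = 0.8333, the bound 5/114 is < 1 and informative.)

P[X ≥ 19] ≤ 5/114 ≈ 0.0439.


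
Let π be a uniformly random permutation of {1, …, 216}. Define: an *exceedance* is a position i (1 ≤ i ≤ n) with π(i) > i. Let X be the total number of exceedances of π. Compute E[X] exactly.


Write X = Σ_{i=1}^{216} X_i, where X_i = 1_{π(i) > i}.
For each fixed i, π(i) is uniform over {1, …, 216} (marginal of a uniform permutation), so P[π(i) > i] = (n − i)/n. Summing: Σ_{i=1}^{216} (n − i)/n = (0 + 1 + … + 215)/216 = 216(216 − 1)/(2·216) = (216 − 1)/2.
Hence E[X] = Σ_{i=1}^{216} (216 − i)/216 = 215/2 ≈ 107.50000.

E[X] = 215/2 = 107.50000.


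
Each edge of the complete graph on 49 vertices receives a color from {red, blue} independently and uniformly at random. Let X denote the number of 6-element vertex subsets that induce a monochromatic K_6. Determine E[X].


Let X = Σ_S X_S over the C(49, 6) = 13983816 subsets S of size 6, where X_S = 1 if the K_6 on S is monochromatic.
For a fixed S, the K_6 on S has C(6, 2) = 15 edges. P[all 15 edges red] = (1/2)^15, and likewise for blue, so P[monochromatic] = 2·(1/2)^15 = 2^{1 − 15} = 1/16384.
By linearity: E[X] = C(49, 6) · 2^{1 − 15} = 13983816 · 1/16384 = 1747977/2048.
Numerically: E[X] ≈ 853.504.

E[X] = C(49,6)·2^(1−C(6,2)) = 1747977/2048 ≈ 853.504.


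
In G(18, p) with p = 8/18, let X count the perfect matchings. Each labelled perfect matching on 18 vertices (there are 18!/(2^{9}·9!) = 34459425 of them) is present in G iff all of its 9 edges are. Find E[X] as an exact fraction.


K_18 has 18!/(2^{9}·9!) = 34459425 labelled perfect matchings.
For each such perfect matching H, let X_H = 1 if all 9 edges of H are present in G. Then P[X_H = 1] = p^{9} = (4/9)^{9} = 262144/387420489.
By linearity: E[X] = Σ_H E[X_H] = 34459425 · p^{9} = 34459425 · 262144/387420489 = 111522611200/4782969.
Numerically: E[X] ≈ 2.332e+04.

E[X] = 34459425 · (4/9)^{9} = 111522611200/4782969 ≈ 2.332e+04.


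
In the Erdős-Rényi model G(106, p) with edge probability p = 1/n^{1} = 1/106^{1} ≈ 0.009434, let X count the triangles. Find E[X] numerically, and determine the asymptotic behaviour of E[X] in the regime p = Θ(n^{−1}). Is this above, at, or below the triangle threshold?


Number of potential triangles: C(106, 3) = 192920.
Each occurs with probability p³ ≈ (0.009434)³ ≈ 8.3961928e-07.
By linearity: E[X] = C(106, 3)·p³ ≈ 192920 · 8.3961928e-07 ≈ 0.16198.
Here α = 1, so p = 1/n is exactly at the triangle threshold p ~ 1/n. Asymptotically E[X] → c³/6 = 1³/6 = 1/6 ≈ 0.16667, a bounded constant. In this regime the triangle count is asymptotically Poisson(c³/6).

E[X] ≈ 0.16198; in regime p = Θ(1/n^{1}) E[X] stays bounded (at the triangle threshold p ~ 1/n).


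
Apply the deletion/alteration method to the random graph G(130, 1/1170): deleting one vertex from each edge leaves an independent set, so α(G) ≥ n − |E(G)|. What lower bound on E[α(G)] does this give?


E[|E(G)|] = C(130, 2)·p = 8385 · (1/1170) = 43/6.
E[α(G)] ≥ n − E[|E(G)|] = 130 − 43/6 = 737/6.
Numerically: ≈ 122.83333.
(This is only a lower bound; the true E[α(G)] may be larger.)

E[α(G)] ≥ 737/6 ≈ 122.83333.


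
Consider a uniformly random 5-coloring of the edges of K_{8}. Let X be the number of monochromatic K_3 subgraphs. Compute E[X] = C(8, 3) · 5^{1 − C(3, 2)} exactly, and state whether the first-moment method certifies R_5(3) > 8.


E[X] = C(8, 3) · 5^{1 − 3} = 56 · 5^{−2} = 56/25.
As a reduced fraction: E[X] = 56/25 ≈ 2.240000.
Is E[X] < 1? NO.
Since E[X] ≥ 1, the first-moment bound is inconclusive at n = 8; it does NOT by itself certify R_5(3) > 8.

E[X] = 56/25 ≈ 2.240000; E[X] ≥ 1; first-moment method inconclusive here.


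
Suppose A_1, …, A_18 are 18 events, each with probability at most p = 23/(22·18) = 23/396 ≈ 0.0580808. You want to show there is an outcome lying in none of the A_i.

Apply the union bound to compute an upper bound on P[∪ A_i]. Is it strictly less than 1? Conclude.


Union bound: P[∪_{i=1}^{18} A_i] ≤ Σ_i P[A_i] ≤ 18·p = 18·(23/396) = 23/22.
Numerically: 23/22 ≈ 1.0454545.
Is 23/22 < 1? NO.
Since the bound 23/22 is ≥ 1, the union bound is uninformative here; it does NOT by itself certify existence.

18·p = 23/22 ≈ 1.0454545; existence NOT certified by the union bound.


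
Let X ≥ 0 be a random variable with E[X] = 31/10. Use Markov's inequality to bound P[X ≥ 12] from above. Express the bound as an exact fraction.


μ = E[X] = 31/10, a = 12.
Markov: P[X ≥ 12] ≤ μ/a = (31/10)/12 = 31/120.
Numerically: ≈ 0.258.
(Since a = 12 > μ = 3.100, the bound 31/120 is < 1 and informative.)

P[X ≥ 12] ≤ 31/120 ≈ 0.258.


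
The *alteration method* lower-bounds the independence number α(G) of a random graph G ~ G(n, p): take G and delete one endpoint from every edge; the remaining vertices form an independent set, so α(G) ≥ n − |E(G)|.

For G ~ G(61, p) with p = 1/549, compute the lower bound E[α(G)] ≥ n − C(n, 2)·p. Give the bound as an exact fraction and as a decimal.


E[|E(G)|] = C(61, 2)·p = 1830 · (1/549) = 10/3.
E[α(G)] ≥ n − E[|E(G)|] = 61 − 10/3 = 173/3.
Numerically: ≈ 57.6667.
(This is only a lower bound; the true E[α(G)] may be larger.)

E[α(G)] ≥ 173/3 ≈ 57.6667.


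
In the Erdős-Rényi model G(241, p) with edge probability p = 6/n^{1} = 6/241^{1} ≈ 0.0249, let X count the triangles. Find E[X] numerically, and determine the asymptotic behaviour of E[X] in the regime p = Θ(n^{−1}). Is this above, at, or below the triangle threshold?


Number of potential triangles: C(241, 3) = 2303960.
Each occurs with probability p³ ≈ (0.0249)³ ≈ 1.543130e-05.
By linearity: E[X] = C(241, 3)·p³ ≈ 2303960 · 1.543130e-05 ≈ 35.5531.
Here α = 1, so p = 6/n is exactly at the triangle threshold p ~ 1/n. Asymptotically E[X] → c³/6 = 6³/6 = 36 ≈ 36.0000, a bounded constant. In this regime the triangle count is asymptotically Poisson(c³/6).

E[X] ≈ 35.5531; in regime p = Θ(1/n^{1}) E[X] stays bounded (at the triangle threshold p ~ 1/n).


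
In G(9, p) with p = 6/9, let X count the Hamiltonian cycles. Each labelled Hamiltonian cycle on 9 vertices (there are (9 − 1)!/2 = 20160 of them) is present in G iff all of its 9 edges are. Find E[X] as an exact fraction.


K_9 has (9 − 1)!/2 = 20160 labelled Hamiltonian cycles.
For each such Hamiltonian cycle H, let X_H = 1 if all 9 edges of H are present in G. Then P[X_H = 1] = p^{9} = (2/3)^{9} = 512/19683.
By linearity: E[X] = Σ_H E[X_H] = 20160 · p^{9} = 20160 · 512/19683 = 1146880/2187.
Numerically: E[X] ≈ 524.

E[X] = 20160 · (2/3)^{9} = 1146880/2187 ≈ 524.


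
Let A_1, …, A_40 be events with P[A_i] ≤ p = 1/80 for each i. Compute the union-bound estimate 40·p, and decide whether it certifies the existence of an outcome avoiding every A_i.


Union bound: P[∪_{i=1}^{40} A_i] ≤ Σ_i P[A_i] ≤ 40·p = 40·(1/80) = 1/2.
Numerically: 1/2 ≈ 0.5000000.
Is 1/2 < 1? YES.
Since P[∪ A_i] ≤ 1/2 < 1, the complement has P[∩ A_i^c] ≥ 1 − 1/2 = 1/2 > 0, so some outcome avoids every A_i.

40·p = 1/2 ≈ 0.5000000; existence CERTIFIED by the union bound.


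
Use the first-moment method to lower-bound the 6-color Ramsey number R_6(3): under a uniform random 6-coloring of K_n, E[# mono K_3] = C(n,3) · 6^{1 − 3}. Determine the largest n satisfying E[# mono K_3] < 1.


We need C(n, 3) · 6^{1 − 3} < 1, i.e. C(n, 3) < 6^{3 − 1} = 36.
Check values of n near the boundary:
  n = 3: C(3, 3) = 1; 1 < 36? YES
  n = 4: C(4, 3) = 4; 4 < 36? YES
  n = 5: C(5, 3) = 10; 10 < 36? YES
  n = 6: C(6, 3) = 20; 20 < 36? YES
  n = 7: C(7, 3) = 35; 35 < 36? YES
  n = 8: C(8, 3) = 56; 56 < 36? NO
  n = 9: C(9, 3) = 84; 84 < 36? NO
  n = 10: C(10, 3) = 120; 120 < 36? NO
The largest n with C(n, 3) < 36 is n = 7 (where E[X] = 35/36 ≈ 0.9722). Hence R_6(3) > 7, i.e. R_6(3) ≥ 8.

Largest n = 7; hence R_6(3) > 7.


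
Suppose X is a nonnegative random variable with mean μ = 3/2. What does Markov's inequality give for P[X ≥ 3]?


μ = E[X] = 3/2, a = 3.
Markov: P[X ≥ 3] ≤ μ/a = (3/2)/3 = 1/2.
Numerically: ≈ 0.500.
(Since a = 3 > μ = 1.500, the bound 1/2 is < 1 and informative.)

P[X ≥ 3] ≤ 1/2 ≈ 0.500.


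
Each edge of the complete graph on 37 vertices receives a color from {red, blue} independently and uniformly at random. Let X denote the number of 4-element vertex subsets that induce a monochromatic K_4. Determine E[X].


Let X = Σ_S X_S over the C(37, 4) = 66045 subsets S of size 4, where X_S = 1 if the K_4 on S is monochromatic.
For a fixed S, the K_4 on S has C(4, 2) = 6 edges. P[all 6 edges red] = (1/2)^6, and likewise for blue, so P[monochromatic] = 2·(1/2)^6 = 2^{1 − 6} = 1/32.
Summing: E[X] = C(37, 4) · 2^{1 − 6} = 66045 · 1/32 = 66045/32.
Numerically: E[X] ≈ 2063.906.

E[X] = C(37,4)·2^(1−C(4,2)) = 66045/32 ≈ 2063.906.


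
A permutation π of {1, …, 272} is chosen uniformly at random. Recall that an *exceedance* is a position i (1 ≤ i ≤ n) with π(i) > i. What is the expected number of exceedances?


Write X = Σ_{i=1}^{272} X_i, where X_i = 1_{π(i) > i}.
For each fixed i, π(i) is uniform over {1, …, 272} (marginal of a uniform permutation), so P[π(i) > i] = (n − i)/n. Summing: Σ_{i=1}^{272} (n − i)/n = (0 + 1 + … + 271)/272 = 272(272 − 1)/(2·272) = (272 − 1)/2.
Hence E[X] = Σ_{i=1}^{272} (272 − i)/272 = 271/2 ≈ 135.500.

E[X] = 271/2 = 135.500.


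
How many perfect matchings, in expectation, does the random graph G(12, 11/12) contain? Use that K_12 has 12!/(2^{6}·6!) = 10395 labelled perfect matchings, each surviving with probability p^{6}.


K_12 has 12!/(2^{6}·6!) = 10395 labelled perfect matchings.
For each such perfect matching H, let X_H = 1 if all 6 edges of H are present in G. Then P[X_H = 1] = p^{6} = (11/12)^{6} = 1771561/2985984.
By linearity of expectation: E[X] = Σ_H E[X_H] = 10395 · p^{6} = 10395 · 1771561/2985984 = 682050985/110592.
Numerically: E[X] ≈ 6.17e+03.

E[X] = 10395 · (11/12)^{6} = 682050985/110592 ≈ 6.17e+03.


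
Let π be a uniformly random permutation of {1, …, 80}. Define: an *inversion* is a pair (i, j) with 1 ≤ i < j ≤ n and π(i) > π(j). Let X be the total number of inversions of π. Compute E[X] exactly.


Write X = Σ X_I over the C(80, 2) = 3160 pairs i < j, with X_I the indicator of one inversion.
There are 3160 indicators.
For each fixed pair i < j, the values π(i) and π(j) are two distinct elements of {1, …, 80} in uniformly random order; by symmetry P[π(i) > π(j)] = 1/2.
By linearity: E[X] = 3160 · (1/2) = C(80, 2) · (1/2) = 3160/2 = 1580 ≈ 1580.000.

E[X] = 1580 = 1580.000.


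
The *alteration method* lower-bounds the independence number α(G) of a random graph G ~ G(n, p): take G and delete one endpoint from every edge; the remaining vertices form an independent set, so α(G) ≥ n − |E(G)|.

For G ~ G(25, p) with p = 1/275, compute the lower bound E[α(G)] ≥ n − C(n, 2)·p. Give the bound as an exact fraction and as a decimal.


E[|E(G)|] = C(25, 2)·p = 300 · (1/275) = 12/11.
E[α(G)] ≥ n − E[|E(G)|] = 25 − 12/11 = 263/11.
Numerically: ≈ 23.9091.
(This is only a lower bound; the true E[α(G)] may be larger.)

E[α(G)] ≥ 263/11 ≈ 23.9091.


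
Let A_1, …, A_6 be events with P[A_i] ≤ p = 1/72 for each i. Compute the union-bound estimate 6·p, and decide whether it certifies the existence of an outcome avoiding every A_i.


Union bound: P[∪_{i=1}^{6} A_i] ≤ Σ_i P[A_i] ≤ 6·p = 6·(1/72) = 1/12.
Numerically: 1/12 ≈ 0.083.
Is 1/12 < 1? YES.
Since P[∪ A_i] ≤ 1/12 < 1, the complement has P[∩ A_i^c] ≥ 1 − 1/12 = 11/12 > 0, so some outcome avoids every A_i.

6·p = 1/12 ≈ 0.083; existence CERTIFIED by the union bound.


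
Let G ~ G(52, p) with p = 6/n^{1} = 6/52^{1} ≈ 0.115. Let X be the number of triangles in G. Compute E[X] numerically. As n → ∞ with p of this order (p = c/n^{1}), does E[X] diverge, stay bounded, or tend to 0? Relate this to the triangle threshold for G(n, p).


Number of potential triangles: C(52, 3) = 22100.
Each occurs with probability p³ ≈ (0.115)³ ≈ 1.53619e-03.
By linearity: E[X] = C(52, 3)·p³ ≈ 22100 · 1.53619e-03 ≈ 33.950.
Here α = 1, so p = 6/n is exactly at the triangle threshold p ~ 1/n. Asymptotically E[X] → c³/6 = 6³/6 = 36 ≈ 36.000, a bounded constant. In this regime the triangle count is asymptotically Poisson(c³/6).

E[X] ≈ 33.950; in regime p = Θ(1/n^{1}) E[X] stays bounded (at the triangle threshold p ~ 1/n).


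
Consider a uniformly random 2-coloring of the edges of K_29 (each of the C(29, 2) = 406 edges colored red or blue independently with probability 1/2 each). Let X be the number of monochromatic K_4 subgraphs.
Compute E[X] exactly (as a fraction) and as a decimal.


Let X = Σ_S X_S over the C(29, 4) = 23751 subsets S of size 4, where X_S = 1 if the K_4 on S is monochromatic.
For a fixed S, the K_4 on S has C(4, 2) = 6 edges. P[all 6 edges red] = (1/2)^6, and likewise for blue, so P[monochromatic] = 2·(1/2)^6 = 2^{1 − 6} = 1/32.
By linearity: E[X] = C(29, 4) · 2^{1 − 6} = 23751 · 1/32 = 23751/32.
Numerically: E[X] ≈ 742.2188.

E[X] = C(29,4)·2^(1−C(4,2)) = 23751/32 ≈ 742.2188.


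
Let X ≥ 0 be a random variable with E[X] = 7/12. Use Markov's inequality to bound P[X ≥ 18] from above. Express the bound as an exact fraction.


μ = E[X] = 7/12, a = 18.
Markov: P[X ≥ 18] ≤ μ/a = (7/12)/18 = 7/216.
Numerically: ≈ 0.03241.
(Since a = 18 > μ = 0.58333, the bound 7/216 is < 1 and informative.)

P[X ≥ 18] ≤ 7/216 ≈ 0.03241.


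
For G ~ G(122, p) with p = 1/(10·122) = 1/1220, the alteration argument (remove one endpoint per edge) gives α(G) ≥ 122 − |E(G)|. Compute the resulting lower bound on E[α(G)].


E[|E(G)|] = C(122, 2)·p = 7381 · (1/1220) = 121/20.
E[α(G)] ≥ n − E[|E(G)|] = 122 − 121/20 = 2319/20.
Numerically: ≈ 115.950.
(This is only a lower bound; the true E[α(G)] may be larger.)

E[α(G)] ≥ 2319/20 ≈ 115.950.


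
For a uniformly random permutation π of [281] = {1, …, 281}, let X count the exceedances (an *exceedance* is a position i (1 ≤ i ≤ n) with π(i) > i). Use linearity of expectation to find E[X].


Write X = Σ_{i=1}^{281} X_i, where X_i = 1_{π(i) > i}.
For each fixed i, π(i) is uniform over {1, …, 281} (marginal of a uniform permutation), so P[π(i) > i] = (n − i)/n. Summing: Σ_{i=1}^{281} (n − i)/n = (0 + 1 + … + 280)/281 = 281(281 − 1)/(2·281) = (281 − 1)/2.
Hence E[X] = Σ_{i=1}^{281} (281 − i)/281 = 140 ≈ 140.0000.

E[X] = 140 = 140.0000.


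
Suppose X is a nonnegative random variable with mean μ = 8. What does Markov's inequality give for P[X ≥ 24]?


μ = E[X] = 8, a = 24.
Markov: P[X ≥ 24] ≤ μ/a = (8)/24 = 1/3.
Numerically: ≈ 0.333.
(Since a = 24 > μ = 8.000, the bound 1/3 is < 1 and informative.)

P[X ≥ 24] ≤ 1/3 ≈ 0.333.


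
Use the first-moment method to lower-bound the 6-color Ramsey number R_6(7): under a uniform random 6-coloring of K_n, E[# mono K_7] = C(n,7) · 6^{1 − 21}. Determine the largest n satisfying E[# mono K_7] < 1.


We need C(n, 7) · 6^{1 − 21} < 1, i.e. C(n, 7) < 6^{21 − 1} = 3656158440062976.
Check values of n near the boundary:
  n = 566: C(566, 7) = 3557206237959440; 3557206237959440 < 3656158440062976? YES
  n = 567: C(567, 7) = 3601671315933933; 3601671315933933 < 3656158440062976? YES
  n = 568: C(568, 7) = 3646611956239704; 3646611956239704 < 3656158440062976? YES
  n = 569: C(569, 7) = 3692032389858348; 3692032389858348 < 3656158440062976? NO
The largest n with C(n, 7) < 3656158440062976 is n = 568 (where E[X] = 16882462760369/16926659444736 ≈ 0.9973889). Hence R_6(7) > 568, i.e. R_6(7) ≥ 569.

Largest n = 568; hence R_6(7) > 568.


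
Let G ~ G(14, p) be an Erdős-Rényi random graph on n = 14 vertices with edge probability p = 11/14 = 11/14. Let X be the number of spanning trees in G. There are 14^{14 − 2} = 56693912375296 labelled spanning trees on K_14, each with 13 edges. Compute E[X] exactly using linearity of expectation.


K_14 has 14^{14 − 2} = 56693912375296 labelled spanning trees.
For each such spanning tree H, let X_H = 1 if all 13 edges of H are present in G. Then P[X_H = 1] = p^{13} = (11/14)^{13} = 34522712143931/793714773254144.
Summing the indicators: E[X] = Σ_H E[X_H] = 56693912375296 · p^{13} = 56693912375296 · 34522712143931/793714773254144 = 34522712143931/14.
Numerically: E[X] ≈ 2.466e+12.

E[X] = 56693912375296 · (11/14)^{13} = 34522712143931/14 ≈ 2.466e+12.


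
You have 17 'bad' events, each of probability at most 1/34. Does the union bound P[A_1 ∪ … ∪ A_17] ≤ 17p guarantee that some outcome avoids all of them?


Union bound: P[∪_{i=1}^{17} A_i] ≤ Σ_i P[A_i] ≤ 17·p = 17·(1/34) = 1/2.
Numerically: 1/2 ≈ 0.50000.
Is 1/2 < 1? YES.
Since P[∪ A_i] ≤ 1/2 < 1, the complement has P[∩ A_i^c] ≥ 1 − 1/2 = 1/2 > 0, so some outcome avoids every A_i.

17·p = 1/2 ≈ 0.50000; existence CERTIFIED by the union bound.


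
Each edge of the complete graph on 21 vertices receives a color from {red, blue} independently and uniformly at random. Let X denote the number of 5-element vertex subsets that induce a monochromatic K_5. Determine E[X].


Let X = Σ_S X_S over the C(21, 5) = 20349 subsets S of size 5, where X_S = 1 if the K_5 on S is monochromatic.
For a fixed S, the K_5 on S has C(5, 2) = 10 edges. P[all 10 edges red] = (1/2)^10, and likewise for blue, so P[monochromatic] = 2·(1/2)^10 = 2^{1 − 10} = 1/512.
By linearity of expectation: E[X] = C(21, 5) · 2^{1 − 10} = 20349 · 1/512 = 20349/512.
Numerically: E[X] ≈ 39.744141.

E[X] = C(21,5)·2^(1−C(5,2)) = 20349/512 ≈ 39.744141.


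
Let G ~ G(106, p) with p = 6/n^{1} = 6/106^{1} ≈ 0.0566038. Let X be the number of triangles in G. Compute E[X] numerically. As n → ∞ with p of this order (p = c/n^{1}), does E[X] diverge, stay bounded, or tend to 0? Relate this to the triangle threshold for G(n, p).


Number of potential triangles: C(106, 3) = 192920.
Each occurs with probability p³ ≈ (0.0566038)³ ≈ 1.81357765e-04.
By linearity: E[X] = C(106, 3)·p³ ≈ 192920 · 1.81357765e-04 ≈ 34.987540.
Here α = 1, so p = 6/n is exactly at the triangle threshold p ~ 1/n. Asymptotically E[X] → c³/6 = 6³/6 = 36 ≈ 36.000000, a bounded constant. In this regime the triangle count is asymptotically Poisson(c³/6).

E[X] ≈ 34.987540; in regime p = Θ(1/n^{1}) E[X] stays bounded (at the triangle threshold p ~ 1/n).
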